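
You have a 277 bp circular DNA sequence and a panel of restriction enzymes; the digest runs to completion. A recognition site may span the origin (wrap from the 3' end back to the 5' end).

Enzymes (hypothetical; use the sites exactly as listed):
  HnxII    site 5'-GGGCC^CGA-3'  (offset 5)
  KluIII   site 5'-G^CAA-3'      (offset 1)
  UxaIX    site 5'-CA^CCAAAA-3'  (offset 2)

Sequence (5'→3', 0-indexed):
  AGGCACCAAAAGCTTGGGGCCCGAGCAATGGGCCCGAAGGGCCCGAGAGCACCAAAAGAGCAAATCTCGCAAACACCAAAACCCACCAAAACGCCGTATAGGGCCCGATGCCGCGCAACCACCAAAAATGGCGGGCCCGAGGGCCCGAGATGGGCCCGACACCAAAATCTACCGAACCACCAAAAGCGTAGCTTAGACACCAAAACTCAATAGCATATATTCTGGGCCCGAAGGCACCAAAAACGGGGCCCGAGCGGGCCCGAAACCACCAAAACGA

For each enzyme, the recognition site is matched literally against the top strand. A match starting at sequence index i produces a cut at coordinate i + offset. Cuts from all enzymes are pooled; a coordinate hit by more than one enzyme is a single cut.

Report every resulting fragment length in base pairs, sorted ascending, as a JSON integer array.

Per-enzyme occurrences:
  HnxII (GGGCCCGA, off=5): starts [16, 29, 38, 100, 132, 140, 151, 223, 245, 255] → cuts [21, 34, 43, 105, 137, 145, 156, 228, 250, 260]
  KluIII (GCAA, off=1): starts [24, 59, 68, 114] → cuts [25, 60, 69, 115]
  UxaIX (CACCAAAA, off=2): starts [3, 49, 73, 83, 119, 159, 177, 197, 234, 266] → cuts [5, 51, 75, 85, 121, 161, 179, 199, 236, 268]

Pooled cuts: [5, 21, 25, 34, 43, 51, 60, 69, 75, 85, 105, 115, 121, 137, 145, 156, 161, 179, 199, 228, 236, 250, 260, 268]

Fragment lengths:
  5→21: 16 bp
  21→25: 4 bp
  25→34: 9 bp
  34→43: 9 bp
  43→51: 8 bp
  51→60: 9 bp
  60→69: 9 bp
  69→75: 6 bp
  75→85: 10 bp
  85→105: 20 bp
  105→115: 10 bp
  115→121: 6 bp
  121→137: 16 bp
  137→145: 8 bp
  145→156: 11 bp
  156→161: 5 bp
  161→179: 18 bp
  179→199: 20 bp
  199→228: 29 bp
  228→236: 8 bp
  236→250: 14 bp
  250→260: 10 bp
  260→268: 8 bp
  268→5 (wrap): 277-268+5 = 14 bp

[4,5,6,6,8,8,8,8,9,9,9,9,10,10,10,11,14,14,16,16,18,20,20,29]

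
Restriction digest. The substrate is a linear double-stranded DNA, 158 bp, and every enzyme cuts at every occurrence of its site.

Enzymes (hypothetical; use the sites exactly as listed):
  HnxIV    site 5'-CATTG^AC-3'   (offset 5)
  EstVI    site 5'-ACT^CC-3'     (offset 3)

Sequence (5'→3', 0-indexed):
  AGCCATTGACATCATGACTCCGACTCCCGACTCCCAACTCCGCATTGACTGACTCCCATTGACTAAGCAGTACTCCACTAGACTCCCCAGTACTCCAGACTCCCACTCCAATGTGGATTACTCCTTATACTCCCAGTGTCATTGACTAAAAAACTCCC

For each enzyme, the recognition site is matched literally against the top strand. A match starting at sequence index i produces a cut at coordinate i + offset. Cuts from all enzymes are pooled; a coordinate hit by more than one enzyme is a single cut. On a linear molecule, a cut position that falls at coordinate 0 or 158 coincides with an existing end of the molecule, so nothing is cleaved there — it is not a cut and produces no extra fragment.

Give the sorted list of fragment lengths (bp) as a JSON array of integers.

[3,6,6,7,7,7,7,7,8,8,9,10,10,11,11,13,13,15]

Per-enzyme occurrences:
  HnxIV (CATTGAC, off=5): starts [3, 42, 56, 139] → cuts [8, 47, 61, 144]
  EstVI (ACTCC, off=3): starts [16, 22, 29, 36, 51, 71, 81, 91, 98, 104, 119, 128, 152] → cuts [19, 25, 32, 39, 54, 74, 84, 94, 101, 107, 122, 131, 155]

Pooled cuts: [8, 19, 25, 32, 39, 47, 54, 61, 74, 84, 94, 101, 107, 122, 131, 144, 155]

Fragment lengths:
  [0,8): 8 bp
  [8,19): 11 bp
  [19,25): 6 bp
  [25,32): 7 bp
  [32,39): 7 bp
  [39,47): 8 bp
  [47,54): 7 bp
  [54,61): 7 bp
  [61,74): 13 bp
  [74,84): 10 bp
  [84,94): 10 bp
  [94,101): 7 bp
  [101,107): 6 bp
  [107,122): 15 bp
  [122,131): 9 bp
  [131,144): 13 bp
  [144,155): 11 bp
  [155,158): 3 bp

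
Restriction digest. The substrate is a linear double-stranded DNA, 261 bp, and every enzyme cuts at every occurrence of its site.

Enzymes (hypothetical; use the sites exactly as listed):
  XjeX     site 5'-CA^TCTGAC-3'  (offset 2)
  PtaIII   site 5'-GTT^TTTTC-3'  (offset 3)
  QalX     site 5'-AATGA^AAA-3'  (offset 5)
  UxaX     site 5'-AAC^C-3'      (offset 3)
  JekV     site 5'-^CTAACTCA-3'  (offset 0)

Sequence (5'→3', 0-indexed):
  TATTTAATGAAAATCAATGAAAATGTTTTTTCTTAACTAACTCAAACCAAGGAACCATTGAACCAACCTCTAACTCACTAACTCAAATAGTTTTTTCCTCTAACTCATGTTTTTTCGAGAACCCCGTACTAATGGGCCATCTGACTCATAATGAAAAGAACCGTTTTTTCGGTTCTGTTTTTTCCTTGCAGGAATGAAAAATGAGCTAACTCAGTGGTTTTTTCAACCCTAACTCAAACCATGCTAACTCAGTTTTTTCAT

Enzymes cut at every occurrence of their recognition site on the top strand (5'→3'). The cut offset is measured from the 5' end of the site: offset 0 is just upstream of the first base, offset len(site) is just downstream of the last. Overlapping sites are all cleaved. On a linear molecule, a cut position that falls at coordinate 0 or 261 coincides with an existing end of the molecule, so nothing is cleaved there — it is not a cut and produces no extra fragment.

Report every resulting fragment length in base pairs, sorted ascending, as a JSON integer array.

[1,2,4,4,4,7,7,7,7,8,8,8,8,8,9,10,10,11,11,11,11,12,14,14,15,15,17,18]

Site scan:
  XjeX CATCTGAC/2: at [137] ⇒ [139]
  PtaIII GTTTTTTC/3: at [24, 89, 108, 162, 176, 216, 251] ⇒ [27, 92, 111, 165, 179, 219, 254]
  QalX AATGAAAA/5: at [5, 15, 149, 192] ⇒ [10, 20, 154, 197]
  UxaX AACC/3: at [44, 52, 60, 64, 119, 158, 224, 236] ⇒ [47, 55, 63, 67, 122, 161, 227, 239]
  JekV CTAACTCA/0: at [36, 69, 77, 99, 205, 228, 243] ⇒ [36, 69, 77, 99, 205, 228, 243]

All cut coordinates (distinct, sorted): [10, 20, 27, 36, 47, 55, 63, 67, 69, 77, 92, 99, 111, 122, 139, 154, 161, 165, 179, 197, 205, 219, 227, 228, 239, 243, 254]

Fragments:
  [0,10): 10 bp
  [10,20): 10 bp
  [20,27): 7 bp
  [27,36): 9 bp
  [36,47): 11 bp
  [47,55): 8 bp
  [55,63): 8 bp
  [63,67): 4 bp
  [67,69): 2 bp
  [69,77): 8 bp
  [77,92): 15 bp
  [92,99): 7 bp
  [99,111): 12 bp
  [111,122): 11 bp
  [122,139): 17 bp
  [139,154): 15 bp
  [154,161): 7 bp
  [161,165): 4 bp
  [165,179): 14 bp
  [179,197): 18 bp
  [197,205): 8 bp
  [205,219): 14 bp
  [219,227): 8 bp
  [227,228): 1 bp
  [228,239): 11 bp
  [239,243): 4 bp
  [243,254): 11 bp
  [254,261): 7 bp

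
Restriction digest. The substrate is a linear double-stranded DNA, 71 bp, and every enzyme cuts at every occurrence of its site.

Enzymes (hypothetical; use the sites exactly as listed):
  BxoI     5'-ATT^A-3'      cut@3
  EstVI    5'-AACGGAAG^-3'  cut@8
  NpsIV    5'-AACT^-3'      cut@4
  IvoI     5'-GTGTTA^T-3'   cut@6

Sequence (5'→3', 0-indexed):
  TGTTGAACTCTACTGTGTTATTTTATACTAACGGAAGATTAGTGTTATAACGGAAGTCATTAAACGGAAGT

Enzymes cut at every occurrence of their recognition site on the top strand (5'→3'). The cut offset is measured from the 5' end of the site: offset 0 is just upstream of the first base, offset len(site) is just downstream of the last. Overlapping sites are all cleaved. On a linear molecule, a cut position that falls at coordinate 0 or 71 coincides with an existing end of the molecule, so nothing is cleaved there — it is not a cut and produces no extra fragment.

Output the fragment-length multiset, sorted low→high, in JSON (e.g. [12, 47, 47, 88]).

Per-enzyme occurrences:
  BxoI ATTA/3: at [37, 58] ⇒ [40, 61]
  EstVI AACGGAAG/8: at [29, 48, 62] ⇒ [37, 56, 70]
  NpsIV AACT/4: at [5] ⇒ [9]
  IvoI GTGTTAT/6: at [14, 41] ⇒ [20, 47]

Pooled cuts: [9, 20, 37, 40, 47, 56, 61, 70]

Fragments:
  [0,9): 9 bp
  [9,20): 11 bp
  [20,37): 17 bp
  [37,40): 3 bp
  [40,47): 7 bp
  [47,56): 9 bp
  [56,61): 5 bp
  [61,70): 9 bp
  [70,71): 1 bp

[1,3,5,7,9,9,9,11,17]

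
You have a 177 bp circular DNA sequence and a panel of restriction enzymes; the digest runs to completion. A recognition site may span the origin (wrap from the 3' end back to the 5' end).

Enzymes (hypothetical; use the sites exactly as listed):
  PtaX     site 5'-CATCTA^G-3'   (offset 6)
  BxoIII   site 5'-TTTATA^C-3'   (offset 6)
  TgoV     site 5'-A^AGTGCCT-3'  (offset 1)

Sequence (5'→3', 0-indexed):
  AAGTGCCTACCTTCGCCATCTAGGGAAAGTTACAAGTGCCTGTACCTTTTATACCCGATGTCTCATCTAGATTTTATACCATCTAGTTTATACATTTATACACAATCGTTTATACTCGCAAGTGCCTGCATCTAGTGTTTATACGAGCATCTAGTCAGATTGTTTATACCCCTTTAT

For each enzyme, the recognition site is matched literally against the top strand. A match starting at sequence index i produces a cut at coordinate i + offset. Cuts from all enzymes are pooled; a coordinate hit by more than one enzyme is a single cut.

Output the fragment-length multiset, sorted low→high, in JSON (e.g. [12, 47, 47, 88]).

Scan for sites:
  PtaX CATCTAG/6: at [16, 63, 79, 128, 147] ⇒ [22, 69, 85, 134, 153]
  BxoIII TTTATAC/6: at [47, 72, 86, 94, 108, 137, 162] ⇒ [53, 78, 92, 100, 114, 143, 168]
  TgoV AAGTGCCT/1: at [0, 33, 119] ⇒ [1, 34, 120]

Pooled cuts: [1, 22, 34, 53, 69, 78, 85, 92, 100, 114, 120, 134, 143, 153, 168]

Fragments:
  1→22: 21 bp
  22→34: 12 bp
  34→53: 19 bp
  53→69: 16 bp
  69→78: 9 bp
  78→85: 7 bp
  85→92: 7 bp
  92→100: 8 bp
  100→114: 14 bp
  114→120: 6 bp
  120→134: 14 bp
  134→143: 9 bp
  143→153: 10 bp
  153→168: 15 bp
  168→1 (wrap): 177-168+1 = 10 bp

[6,7,7,8,9,9,10,10,12,14,14,15,16,19,21]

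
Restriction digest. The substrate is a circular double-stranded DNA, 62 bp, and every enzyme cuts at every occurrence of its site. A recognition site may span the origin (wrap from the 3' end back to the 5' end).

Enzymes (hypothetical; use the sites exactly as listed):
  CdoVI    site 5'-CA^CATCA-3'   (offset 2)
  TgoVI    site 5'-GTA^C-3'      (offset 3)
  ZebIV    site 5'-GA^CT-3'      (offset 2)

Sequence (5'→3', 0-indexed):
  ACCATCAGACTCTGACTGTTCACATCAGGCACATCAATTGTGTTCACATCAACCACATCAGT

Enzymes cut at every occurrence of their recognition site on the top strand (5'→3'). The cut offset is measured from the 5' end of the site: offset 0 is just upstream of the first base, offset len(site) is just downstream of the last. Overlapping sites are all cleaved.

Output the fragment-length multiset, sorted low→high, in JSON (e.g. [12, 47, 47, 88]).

[6,7,8,8,9,9,15]

Scan for sites:
  CdoVI (CACATCA, off=2): starts [20, 29, 44, 53] → cuts [22, 31, 46, 55]
  TgoVI (GTAC, off=3): starts [60] → cuts [1]
  ZebIV (GACT, off=2): starts [7, 13] → cuts [9, 15]

Pooled cuts: [1, 9, 15, 22, 31, 46, 55]

Fragments:
  1→9: 8 bp
  9→15: 6 bp
  15→22: 7 bp
  22→31: 9 bp
  31→46: 15 bp
  46→55: 9 bp
  55→1 (wrap): 62-55+1 = 8 bp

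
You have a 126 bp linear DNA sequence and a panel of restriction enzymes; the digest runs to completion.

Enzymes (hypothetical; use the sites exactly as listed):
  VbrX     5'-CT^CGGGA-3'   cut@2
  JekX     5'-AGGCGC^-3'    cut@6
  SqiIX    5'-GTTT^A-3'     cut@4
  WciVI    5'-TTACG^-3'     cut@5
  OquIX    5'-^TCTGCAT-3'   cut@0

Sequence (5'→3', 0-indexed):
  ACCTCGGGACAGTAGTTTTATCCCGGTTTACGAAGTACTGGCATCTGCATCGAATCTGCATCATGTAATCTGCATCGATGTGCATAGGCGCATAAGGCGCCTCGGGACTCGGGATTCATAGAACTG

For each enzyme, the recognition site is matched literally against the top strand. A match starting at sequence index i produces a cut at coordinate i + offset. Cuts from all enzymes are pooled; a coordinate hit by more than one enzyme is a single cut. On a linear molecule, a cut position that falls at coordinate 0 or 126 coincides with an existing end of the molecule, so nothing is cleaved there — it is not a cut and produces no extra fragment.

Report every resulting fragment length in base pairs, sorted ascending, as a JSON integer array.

Scan for sites:
  VbrX CTCGGGA/2: at [2, 100, 107] ⇒ [4, 102, 109]
  JekX AGGCGC/6: at [85, 94] ⇒ [91, 100]
  SqiIX GTTTA/4: at [25] ⇒ [29]
  WciVI TTACG/5: at [27] ⇒ [32]
  OquIX TCTGCAT/0: at [43, 54, 68] ⇒ [43, 54, 68]

All cut coordinates (distinct, sorted): [4, 29, 32, 43, 54, 68, 91, 100, 102, 109]

Fragments:
  [0,4): 4 bp
  [4,29): 25 bp
  [29,32): 3 bp
  [32,43): 11 bp
  [43,54): 11 bp
  [54,68): 14 bp
  [68,91): 23 bp
  [91,100): 9 bp
  [100,102): 2 bp
  [102,109): 7 bp
  [109,126): 17 bp

[2,3,4,7,9,11,11,14,17,23,25]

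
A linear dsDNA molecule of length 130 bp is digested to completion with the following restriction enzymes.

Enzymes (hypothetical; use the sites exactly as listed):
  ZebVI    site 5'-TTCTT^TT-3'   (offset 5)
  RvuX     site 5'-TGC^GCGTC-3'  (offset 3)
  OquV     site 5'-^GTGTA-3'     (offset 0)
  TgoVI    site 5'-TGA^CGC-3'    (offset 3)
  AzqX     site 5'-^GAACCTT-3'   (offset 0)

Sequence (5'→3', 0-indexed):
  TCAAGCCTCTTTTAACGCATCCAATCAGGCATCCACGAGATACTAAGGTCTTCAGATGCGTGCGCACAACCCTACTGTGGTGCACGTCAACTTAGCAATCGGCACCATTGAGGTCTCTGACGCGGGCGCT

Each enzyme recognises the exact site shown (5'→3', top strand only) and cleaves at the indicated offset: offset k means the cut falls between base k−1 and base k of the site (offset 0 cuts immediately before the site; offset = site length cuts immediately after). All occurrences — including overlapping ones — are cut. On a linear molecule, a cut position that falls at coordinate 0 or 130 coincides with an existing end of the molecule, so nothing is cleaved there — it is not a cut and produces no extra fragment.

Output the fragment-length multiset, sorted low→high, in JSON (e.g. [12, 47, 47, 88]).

Scan for sites:
  ZebVI (TTCTTTT, off=5): no sites
  RvuX (TGCGCGTC, off=3): no sites
  OquV (GTGTA, off=0): no sites
  TgoVI (TGACGC, off=3): starts [117] → cuts [120]
  AzqX (GAACCTT, off=0): no sites

Pooled cuts: [120]

Fragments:
  [0,120): 120 bp
  [120,130): 10 bp

[10,120]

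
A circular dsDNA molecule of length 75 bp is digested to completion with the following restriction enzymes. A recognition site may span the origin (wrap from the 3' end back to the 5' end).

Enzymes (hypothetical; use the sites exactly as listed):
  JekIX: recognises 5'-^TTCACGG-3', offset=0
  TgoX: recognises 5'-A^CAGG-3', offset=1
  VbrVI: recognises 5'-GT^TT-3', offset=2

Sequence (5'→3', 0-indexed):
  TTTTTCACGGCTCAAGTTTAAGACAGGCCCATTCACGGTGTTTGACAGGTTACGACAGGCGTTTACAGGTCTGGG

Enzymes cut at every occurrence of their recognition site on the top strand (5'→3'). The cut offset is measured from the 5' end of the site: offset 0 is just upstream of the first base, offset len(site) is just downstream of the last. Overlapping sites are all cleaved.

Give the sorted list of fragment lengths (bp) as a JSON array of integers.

[2,3,4,6,7,8,10,10,11,14]

Site scan:
  JekIX (TTCACGG, off=0): starts [3, 31] → cuts [3, 31]
  TgoX (ACAGG, off=1): starts [22, 44, 54, 64] → cuts [23, 45, 55, 65]
  VbrVI (GTTT, off=2): starts [15, 39, 60, 74] → cuts [1, 17, 41, 62]

Pooled cuts: [1, 3, 17, 23, 31, 41, 45, 55, 62, 65]

Fragments:
  1→3: 2 bp
  3→17: 14 bp
  17→23: 6 bp
  23→31: 8 bp
  31→41: 10 bp
  41→45: 4 bp
  45→55: 10 bp
  55→62: 7 bp
  62→65: 3 bp
  65→1 (wrap): 75-65+1 = 11 bp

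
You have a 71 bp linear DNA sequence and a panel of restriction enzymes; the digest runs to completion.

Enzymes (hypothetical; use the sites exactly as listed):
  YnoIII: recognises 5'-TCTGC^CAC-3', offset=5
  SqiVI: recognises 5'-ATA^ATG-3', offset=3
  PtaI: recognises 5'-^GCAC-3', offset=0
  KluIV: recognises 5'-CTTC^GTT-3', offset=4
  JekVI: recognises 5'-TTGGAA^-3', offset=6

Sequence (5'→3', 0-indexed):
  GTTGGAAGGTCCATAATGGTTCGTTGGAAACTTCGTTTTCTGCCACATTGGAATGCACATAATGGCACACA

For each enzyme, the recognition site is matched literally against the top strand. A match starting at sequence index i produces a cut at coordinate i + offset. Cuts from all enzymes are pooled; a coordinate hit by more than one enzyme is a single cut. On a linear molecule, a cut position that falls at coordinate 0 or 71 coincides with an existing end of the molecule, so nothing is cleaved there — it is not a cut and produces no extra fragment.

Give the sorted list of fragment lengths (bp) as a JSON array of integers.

[1,3,5,7,7,7,8,9,10,14]

Scan for sites:
  YnoIII TCTGCCAC/5: at [38] ⇒ [43]
  SqiVI ATAATG/3: at [12, 58] ⇒ [15, 61]
  PtaI GCAC/0: at [54, 64] ⇒ [54, 64]
  KluIV CTTCGTT/4: at [30] ⇒ [34]
  JekVI TTGGAA/6: at [1, 23, 47] ⇒ [7, 29, 53]

Pooled cuts: [7, 15, 29, 34, 43, 53, 54, 61, 64]

Fragment lengths:
  [0,7): 7 bp
  [7,15): 8 bp
  [15,29): 14 bp
  [29,34): 5 bp
  [34,43): 9 bp
  [43,53): 10 bp
  [53,54): 1 bp
  [54,61): 7 bp
  [61,64): 3 bp
  [64,71): 7 bp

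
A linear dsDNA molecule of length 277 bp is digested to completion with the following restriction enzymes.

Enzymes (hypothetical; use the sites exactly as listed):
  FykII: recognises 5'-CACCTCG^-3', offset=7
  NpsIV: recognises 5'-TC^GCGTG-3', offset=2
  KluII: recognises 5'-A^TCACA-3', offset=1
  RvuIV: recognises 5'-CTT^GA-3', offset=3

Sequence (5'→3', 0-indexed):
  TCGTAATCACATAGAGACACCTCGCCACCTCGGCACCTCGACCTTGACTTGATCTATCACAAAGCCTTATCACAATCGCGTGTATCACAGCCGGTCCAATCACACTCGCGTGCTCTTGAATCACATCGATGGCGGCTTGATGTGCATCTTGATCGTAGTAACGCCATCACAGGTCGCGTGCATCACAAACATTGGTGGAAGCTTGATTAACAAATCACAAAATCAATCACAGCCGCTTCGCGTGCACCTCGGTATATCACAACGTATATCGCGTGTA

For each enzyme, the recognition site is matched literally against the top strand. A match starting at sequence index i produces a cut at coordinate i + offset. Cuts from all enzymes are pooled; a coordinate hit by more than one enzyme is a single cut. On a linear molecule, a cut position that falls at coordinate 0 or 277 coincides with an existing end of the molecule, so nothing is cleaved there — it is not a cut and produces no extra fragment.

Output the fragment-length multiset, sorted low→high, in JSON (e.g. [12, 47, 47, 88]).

[3,5,5,5,6,6,7,7,7,8,8,8,8,9,10,10,12,12,12,13,13,14,15,16,18,18,22]

Per-enzyme occurrences:
  FykII (CACCTCG, off=7): starts [17, 25, 33, 244] → cuts [24, 32, 40, 251]
  NpsIV (TCGCGTG, off=2): starts [75, 105, 173, 237, 268] → cuts [77, 107, 175, 239, 270]
  KluII (ATCACA, off=1): starts [5, 55, 68, 83, 98, 119, 165, 181, 213, 225, 255] → cuts [6, 56, 69, 84, 99, 120, 166, 182, 214, 226, 256]
  RvuIV (CTTGA, off=3): starts [42, 47, 114, 135, 147, 201] → cuts [45, 50, 117, 138, 150, 204]

Pooled cuts: [6, 24, 32, 40, 45, 50, 56, 69, 77, 84, 99, 107, 117, 120, 138, 150, 166, 175, 182, 204, 214, 226, 239, 251, 256, 270]

Fragment lengths:
  [0,6): 6 bp
  [6,24): 18 bp
  [24,32): 8 bp
  [32,40): 8 bp
  [40,45): 5 bp
  [45,50): 5 bp
  [50,56): 6 bp
  [56,69): 13 bp
  [69,77): 8 bp
  [77,84): 7 bp
  [84,99): 15 bp
  [99,107): 8 bp
  [107,117): 10 bp
  [117,120): 3 bp
  [120,138): 18 bp
  [138,150): 12 bp
  [150,166): 16 bp
  [166,175): 9 bp
  [175,182): 7 bp
  [182,204): 22 bp
  [204,214): 10 bp
  [214,226): 12 bp
  [226,239): 13 bp
  [239,251): 12 bp
  [251,256): 5 bp
  [256,270): 14 bp
  [270,277): 7 bp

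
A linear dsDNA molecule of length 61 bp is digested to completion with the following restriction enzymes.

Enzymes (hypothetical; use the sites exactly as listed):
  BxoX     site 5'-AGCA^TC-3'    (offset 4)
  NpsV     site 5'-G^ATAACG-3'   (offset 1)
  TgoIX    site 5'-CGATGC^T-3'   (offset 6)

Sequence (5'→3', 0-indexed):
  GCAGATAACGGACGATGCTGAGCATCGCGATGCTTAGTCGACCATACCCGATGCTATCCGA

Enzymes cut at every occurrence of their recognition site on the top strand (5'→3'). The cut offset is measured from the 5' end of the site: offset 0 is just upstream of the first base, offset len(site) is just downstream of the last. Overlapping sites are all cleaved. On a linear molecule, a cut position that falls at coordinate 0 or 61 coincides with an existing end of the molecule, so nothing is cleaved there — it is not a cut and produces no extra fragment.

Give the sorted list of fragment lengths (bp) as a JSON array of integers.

Site scan:
  BxoX AGCATC/4: at [20] ⇒ [24]
  NpsV GATAACG/1: at [3] ⇒ [4]
  TgoIX CGATGCT/6: at [12, 27, 48] ⇒ [18, 33, 54]

Pooled cuts: [4, 18, 24, 33, 54]

Fragment lengths:
  [0,4): 4 bp
  [4,18): 14 bp
  [18,24): 6 bp
  [24,33): 9 bp
  [33,54): 21 bp
  [54,61): 7 bp

[4,6,7,9,14,21]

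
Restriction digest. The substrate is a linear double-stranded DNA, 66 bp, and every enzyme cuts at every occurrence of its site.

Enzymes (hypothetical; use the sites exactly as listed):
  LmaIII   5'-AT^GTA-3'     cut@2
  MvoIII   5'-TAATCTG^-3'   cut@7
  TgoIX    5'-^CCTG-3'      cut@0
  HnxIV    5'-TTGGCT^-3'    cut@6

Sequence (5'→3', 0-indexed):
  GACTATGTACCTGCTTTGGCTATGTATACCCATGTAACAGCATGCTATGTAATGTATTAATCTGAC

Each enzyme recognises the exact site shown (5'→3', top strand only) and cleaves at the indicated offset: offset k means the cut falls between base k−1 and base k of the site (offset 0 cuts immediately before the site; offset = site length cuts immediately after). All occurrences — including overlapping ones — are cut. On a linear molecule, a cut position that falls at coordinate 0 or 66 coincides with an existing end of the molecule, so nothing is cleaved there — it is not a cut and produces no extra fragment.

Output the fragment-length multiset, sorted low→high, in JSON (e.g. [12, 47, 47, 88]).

[2,2,3,5,6,10,11,12,15]

Scan for sites:
  LmaIII (ATGTA, off=2): starts [4, 21, 31, 46, 51] → cuts [6, 23, 33, 48, 53]
  MvoIII (TAATCTG, off=7): starts [57] → cuts [64]
  TgoIX (CCTG, off=0): starts [9] → cuts [9]
  HnxIV (TTGGCT, off=6): starts [15] → cuts [21]

Pooled cuts: [6, 9, 21, 23, 33, 48, 53, 64]

Fragment lengths:
  [0,6): 6 bp
  [6,9): 3 bp
  [9,21): 12 bp
  [21,23): 2 bp
  [23,33): 10 bp
  [33,48): 15 bp
  [48,53): 5 bp
  [53,64): 11 bp
  [64,66): 2 bp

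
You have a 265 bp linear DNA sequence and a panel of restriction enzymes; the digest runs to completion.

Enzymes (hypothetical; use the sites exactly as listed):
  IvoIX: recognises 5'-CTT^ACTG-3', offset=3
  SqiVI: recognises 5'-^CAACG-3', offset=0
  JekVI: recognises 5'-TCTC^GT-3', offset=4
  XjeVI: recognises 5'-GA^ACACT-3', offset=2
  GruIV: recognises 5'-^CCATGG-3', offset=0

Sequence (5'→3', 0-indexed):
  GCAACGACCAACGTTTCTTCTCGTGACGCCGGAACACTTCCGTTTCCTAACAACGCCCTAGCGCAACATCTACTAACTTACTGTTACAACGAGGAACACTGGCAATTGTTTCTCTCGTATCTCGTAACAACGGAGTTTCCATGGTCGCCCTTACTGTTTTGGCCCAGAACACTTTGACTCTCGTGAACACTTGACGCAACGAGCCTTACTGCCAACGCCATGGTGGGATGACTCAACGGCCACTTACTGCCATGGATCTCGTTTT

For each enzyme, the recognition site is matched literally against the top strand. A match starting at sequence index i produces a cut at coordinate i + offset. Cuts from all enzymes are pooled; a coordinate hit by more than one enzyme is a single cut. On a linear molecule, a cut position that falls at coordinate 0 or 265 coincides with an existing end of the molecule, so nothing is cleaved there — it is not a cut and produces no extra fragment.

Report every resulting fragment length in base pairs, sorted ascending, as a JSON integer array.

Site scan:
  IvoIX (CTTACTG, off=3): starts [76, 149, 204, 242] → cuts [79, 152, 207, 245]
  SqiVI (CAACG, off=0): starts [1, 8, 50, 86, 127, 196, 212, 233] → cuts [1, 8, 50, 86, 127, 196, 212, 233]
  JekVI (TCTCGT, off=4): starts [18, 112, 119, 178, 256] → cuts [22, 116, 123, 182, 260]
  XjeVI (GAACACT, off=2): starts [31, 93, 166, 184] → cuts [33, 95, 168, 186]
  GruIV (CCATGG, off=0): starts [138, 217, 249] → cuts [138, 217, 249]

All cut coordinates (distinct, sorted): [1, 8, 22, 33, 50, 79, 86, 95, 116, 123, 127, 138, 152, 168, 182, 186, 196, 207, 212, 217, 233, 245, 249, 260]

Fragments:
  [0,1): 1 bp
  [1,8): 7 bp
  [8,22): 14 bp
  [22,33): 11 bp
  [33,50): 17 bp
  [50,79): 29 bp
  [79,86): 7 bp
  [86,95): 9 bp
  [95,116): 21 bp
  [116,123): 7 bp
  [123,127): 4 bp
  [127,138): 11 bp
  [138,152): 14 bp
  [152,168): 16 bp
  [168,182): 14 bp
  [182,186): 4 bp
  [186,196): 10 bp
  [196,207): 11 bp
  [207,212): 5 bp
  [212,217): 5 bp
  [217,233): 16 bp
  [233,245): 12 bp
  [245,249): 4 bp
  [249,260): 11 bp
  [260,265): 5 bp

[1,4,4,4,5,5,5,7,7,7,9,10,11,11,11,11,12,14,14,14,16,16,17,21,29]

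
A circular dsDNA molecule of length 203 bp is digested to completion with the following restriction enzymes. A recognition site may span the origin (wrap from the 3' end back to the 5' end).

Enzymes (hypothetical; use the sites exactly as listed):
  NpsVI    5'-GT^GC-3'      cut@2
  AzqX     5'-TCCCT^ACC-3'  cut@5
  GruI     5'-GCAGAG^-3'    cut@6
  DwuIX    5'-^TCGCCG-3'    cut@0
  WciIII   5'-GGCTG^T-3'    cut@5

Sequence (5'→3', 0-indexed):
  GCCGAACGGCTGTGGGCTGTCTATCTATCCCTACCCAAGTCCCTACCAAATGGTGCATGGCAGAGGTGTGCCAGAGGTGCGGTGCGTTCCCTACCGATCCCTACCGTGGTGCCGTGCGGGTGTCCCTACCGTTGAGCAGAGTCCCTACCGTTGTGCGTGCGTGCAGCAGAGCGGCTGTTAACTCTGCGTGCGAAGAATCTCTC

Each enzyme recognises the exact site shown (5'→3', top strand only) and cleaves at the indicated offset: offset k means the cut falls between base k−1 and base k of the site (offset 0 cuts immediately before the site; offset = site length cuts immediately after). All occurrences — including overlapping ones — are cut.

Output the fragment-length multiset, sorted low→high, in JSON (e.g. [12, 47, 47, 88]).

Site scan:
  NpsVI GTGC/2: at [52, 67, 76, 81, 108, 113, 152, 156, 160, 187] ⇒ [54, 69, 78, 83, 110, 115, 154, 158, 162, 189]
  AzqX TCCCTACC/5: at [27, 39, 87, 97, 122, 141] ⇒ [32, 44, 92, 102, 127, 146]
  GruI GCAGAG/6: at [59, 135, 165] ⇒ [65, 141, 171]
  DwuIX TCGCCG/0: at [201] ⇒ [201]
  WciIII GGCTGT/5: at [7, 14, 172] ⇒ [12, 19, 177]

Pooled cuts: [12, 19, 32, 44, 54, 65, 69, 78, 83, 92, 102, 110, 115, 127, 141, 146, 154, 158, 162, 171, 177, 189, 201]

Fragment lengths:
  12→19: 7 bp
  19→32: 13 bp
  32→44: 12 bp
  44→54: 10 bp
  54→65: 11 bp
  65→69: 4 bp
  69→78: 9 bp
  78→83: 5 bp
  83→92: 9 bp
  92→102: 10 bp
  102→110: 8 bp
  110→115: 5 bp
  115→127: 12 bp
  127→141: 14 bp
  141→146: 5 bp
  146→154: 8 bp
  154→158: 4 bp
  158→162: 4 bp
  162→171: 9 bp
  171→177: 6 bp
  177→189: 12 bp
  189→201: 12 bp
  201→12 (wrap): 203-201+12 = 14 bp

[4,4,4,5,5,5,6,7,8,8,9,9,9,10,10,11,12,12,12,12,13,14,14]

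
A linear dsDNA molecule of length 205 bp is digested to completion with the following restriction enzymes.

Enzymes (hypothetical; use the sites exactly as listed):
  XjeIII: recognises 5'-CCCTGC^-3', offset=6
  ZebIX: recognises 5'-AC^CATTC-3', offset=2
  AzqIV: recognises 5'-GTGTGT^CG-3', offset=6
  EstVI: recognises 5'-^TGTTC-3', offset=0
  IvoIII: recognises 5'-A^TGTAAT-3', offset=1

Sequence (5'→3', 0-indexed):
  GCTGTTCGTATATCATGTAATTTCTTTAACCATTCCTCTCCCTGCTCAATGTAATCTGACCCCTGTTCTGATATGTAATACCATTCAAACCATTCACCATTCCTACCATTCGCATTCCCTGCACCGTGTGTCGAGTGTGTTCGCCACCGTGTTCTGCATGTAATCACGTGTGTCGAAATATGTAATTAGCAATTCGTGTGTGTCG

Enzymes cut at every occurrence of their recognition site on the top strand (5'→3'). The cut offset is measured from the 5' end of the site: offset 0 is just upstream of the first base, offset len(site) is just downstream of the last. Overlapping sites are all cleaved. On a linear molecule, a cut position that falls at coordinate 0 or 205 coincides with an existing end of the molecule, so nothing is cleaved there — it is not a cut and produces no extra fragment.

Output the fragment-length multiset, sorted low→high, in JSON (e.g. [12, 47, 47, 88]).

[2,2,4,6,7,7,8,9,9,9,9,10,12,13,14,15,15,15,16,23]

Per-enzyme occurrences:
  XjeIII CCCTGC/6: at [39, 116] ⇒ [45, 122]
  ZebIX ACCATTC/2: at [28, 79, 88, 95, 104] ⇒ [30, 81, 90, 97, 106]
  AzqIV GTGTGTCG/6: at [125, 167, 197] ⇒ [131, 173, 203]
  EstVI TGTTC/0: at [2, 63, 137, 149] ⇒ [2, 63, 137, 149]
  IvoIII ATGTAAT/1: at [14, 48, 72, 157, 179] ⇒ [15, 49, 73, 158, 180]

Pooled cuts: [2, 15, 30, 45, 49, 63, 73, 81, 90, 97, 106, 122, 131, 137, 149, 158, 173, 180, 203]

Fragments:
  [0,2): 2 bp
  [2,15): 13 bp
  [15,30): 15 bp
  [30,45): 15 bp
  [45,49): 4 bp
  [49,63): 14 bp
  [63,73): 10 bp
  [73,81): 8 bp
  [81,90): 9 bp
  [90,97): 7 bp
  [97,106): 9 bp
  [106,122): 16 bp
  [122,131): 9 bp
  [131,137): 6 bp
  [137,149): 12 bp
  [149,158): 9 bp
  [158,173): 15 bp
  [173,180): 7 bp
  [180,203): 23 bp
  [203,205): 2 bp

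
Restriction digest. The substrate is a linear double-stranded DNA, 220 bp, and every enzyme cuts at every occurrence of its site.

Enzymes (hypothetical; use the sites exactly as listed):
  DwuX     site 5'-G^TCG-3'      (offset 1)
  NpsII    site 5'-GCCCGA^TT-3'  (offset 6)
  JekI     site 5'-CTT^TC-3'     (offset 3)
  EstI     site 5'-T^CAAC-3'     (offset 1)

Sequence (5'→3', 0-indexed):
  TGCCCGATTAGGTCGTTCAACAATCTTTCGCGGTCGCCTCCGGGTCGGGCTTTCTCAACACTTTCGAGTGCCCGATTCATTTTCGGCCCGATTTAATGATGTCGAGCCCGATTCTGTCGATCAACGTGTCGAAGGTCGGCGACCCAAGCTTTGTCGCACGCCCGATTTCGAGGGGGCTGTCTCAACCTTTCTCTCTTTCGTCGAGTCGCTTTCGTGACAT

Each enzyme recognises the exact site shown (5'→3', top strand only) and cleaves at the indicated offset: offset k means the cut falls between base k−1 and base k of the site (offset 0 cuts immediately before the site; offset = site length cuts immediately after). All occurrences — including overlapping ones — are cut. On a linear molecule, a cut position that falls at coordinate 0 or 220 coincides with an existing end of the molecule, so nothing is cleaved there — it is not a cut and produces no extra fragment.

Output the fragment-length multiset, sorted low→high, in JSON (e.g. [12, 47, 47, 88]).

Scan for sites:
  DwuX (GTCG, off=1): starts [11, 32, 43, 100, 115, 127, 134, 152, 199, 204] → cuts [12, 33, 44, 101, 116, 128, 135, 153, 200, 205]
  NpsII (GCCCGATT, off=6): starts [1, 69, 85, 105, 159] → cuts [7, 75, 91, 111, 165]
  JekI (CTTTC, off=3): starts [24, 49, 60, 186, 194, 208] → cuts [27, 52, 63, 189, 197, 211]
  EstI (TCAAC, off=1): starts [16, 54, 120, 181] → cuts [17, 55, 121, 182]

Pooled cuts: [7, 12, 17, 27, 33, 44, 52, 55, 63, 75, 91, 101, 111, 116, 121, 128, 135, 153, 165, 182, 189, 197, 200, 205, 211]

Fragment lengths:
  [0,7): 7 bp
  [7,12): 5 bp
  [12,17): 5 bp
  [17,27): 10 bp
  [27,33): 6 bp
  [33,44): 11 bp
  [44,52): 8 bp
  [52,55): 3 bp
  [55,63): 8 bp
  [63,75): 12 bp
  [75,91): 16 bp
  [91,101): 10 bp
  [101,111): 10 bp
  [111,116): 5 bp
  [116,121): 5 bp
  [121,128): 7 bp
  [128,135): 7 bp
  [135,153): 18 bp
  [153,165): 12 bp
  [165,182): 17 bp
  [182,189): 7 bp
  [189,197): 8 bp
  [197,200): 3 bp
  [200,205): 5 bp
  [205,211): 6 bp
  [211,220): 9 bp

[3,3,5,5,5,5,5,6,6,7,7,7,7,8,8,8,9,10,10,10,11,12,12,16,17,18]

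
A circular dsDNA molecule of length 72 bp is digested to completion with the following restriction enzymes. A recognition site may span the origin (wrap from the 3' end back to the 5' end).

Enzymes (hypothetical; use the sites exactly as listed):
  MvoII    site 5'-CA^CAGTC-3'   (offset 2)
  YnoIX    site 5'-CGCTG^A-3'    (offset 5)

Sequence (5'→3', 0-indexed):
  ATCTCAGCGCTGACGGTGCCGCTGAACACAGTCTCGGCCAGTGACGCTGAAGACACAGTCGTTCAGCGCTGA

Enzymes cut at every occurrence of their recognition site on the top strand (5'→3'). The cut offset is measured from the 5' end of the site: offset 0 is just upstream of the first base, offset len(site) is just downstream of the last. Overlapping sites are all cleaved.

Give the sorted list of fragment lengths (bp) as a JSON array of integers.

Scan for sites:
  MvoII (CACAGTC, off=2): starts [26, 53] → cuts [28, 55]
  YnoIX (CGCTGA, off=5): starts [7, 19, 44, 66] → cuts [12, 24, 49, 71]

Pooled cuts: [12, 24, 28, 49, 55, 71]

Fragment lengths:
  12→24: 12 bp
  24→28: 4 bp
  28→49: 21 bp
  49→55: 6 bp
  55→71: 16 bp
  71→12 (wrap): 72-71+12 = 13 bp

[4,6,12,13,16,21]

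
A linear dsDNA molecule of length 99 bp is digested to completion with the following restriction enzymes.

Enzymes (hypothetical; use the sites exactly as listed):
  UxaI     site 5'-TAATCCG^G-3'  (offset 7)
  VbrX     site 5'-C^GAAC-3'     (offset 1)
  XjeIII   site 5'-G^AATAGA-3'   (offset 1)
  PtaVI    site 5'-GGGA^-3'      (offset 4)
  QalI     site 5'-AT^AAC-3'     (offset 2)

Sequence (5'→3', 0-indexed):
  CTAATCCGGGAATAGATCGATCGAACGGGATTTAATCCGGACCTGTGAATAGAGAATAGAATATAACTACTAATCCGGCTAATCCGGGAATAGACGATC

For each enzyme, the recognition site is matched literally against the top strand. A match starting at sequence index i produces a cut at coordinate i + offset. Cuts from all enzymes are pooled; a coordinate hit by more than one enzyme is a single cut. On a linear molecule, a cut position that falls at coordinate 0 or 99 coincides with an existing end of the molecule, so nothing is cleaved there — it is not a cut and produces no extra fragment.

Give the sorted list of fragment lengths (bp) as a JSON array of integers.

[1,1,2,2,7,8,8,8,9,9,10,10,11,13]

Per-enzyme occurrences:
  UxaI (TAATCCGG, off=7): starts [1, 32, 70, 79] → cuts [8, 39, 77, 86]
  VbrX (CGAAC, off=1): starts [21] → cuts [22]
  XjeIII (GAATAGA, off=1): starts [9, 46, 53, 87] → cuts [10, 47, 54, 88]
  PtaVI (GGGA, off=4): starts [7, 26, 85] → cuts [11, 30, 89]
  QalI (ATAAC, off=2): starts [62] → cuts [64]

All cut coordinates (distinct, sorted): [8, 10, 11, 22, 30, 39, 47, 54, 64, 77, 86, 88, 89]

Fragment lengths:
  [0,8): 8 bp
  [8,10): 2 bp
  [10,11): 1 bp
  [11,22): 11 bp
  [22,30): 8 bp
  [30,39): 9 bp
  [39,47): 8 bp
  [47,54): 7 bp
  [54,64): 10 bp
  [64,77): 13 bp
  [77,86): 9 bp
  [86,88): 2 bp
  [88,89): 1 bp
  [89,99): 10 bp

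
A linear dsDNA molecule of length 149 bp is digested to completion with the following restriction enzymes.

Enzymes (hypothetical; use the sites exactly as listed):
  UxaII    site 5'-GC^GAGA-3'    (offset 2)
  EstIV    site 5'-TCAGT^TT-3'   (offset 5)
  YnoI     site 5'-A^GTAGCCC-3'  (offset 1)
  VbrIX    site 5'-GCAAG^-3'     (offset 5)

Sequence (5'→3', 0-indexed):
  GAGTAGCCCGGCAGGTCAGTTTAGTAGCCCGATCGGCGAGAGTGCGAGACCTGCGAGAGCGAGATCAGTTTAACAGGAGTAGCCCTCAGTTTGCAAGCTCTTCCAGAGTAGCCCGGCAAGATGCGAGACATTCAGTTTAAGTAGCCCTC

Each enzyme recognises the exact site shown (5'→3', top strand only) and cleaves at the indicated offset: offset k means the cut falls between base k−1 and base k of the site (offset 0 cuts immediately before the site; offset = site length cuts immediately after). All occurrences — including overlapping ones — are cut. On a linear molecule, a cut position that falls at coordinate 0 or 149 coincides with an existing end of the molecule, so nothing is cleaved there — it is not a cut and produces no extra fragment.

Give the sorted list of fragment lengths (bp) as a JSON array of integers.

[2,3,4,4,6,7,8,9,9,9,9,10,12,12,13,14,18]

Site scan:
  UxaII GCGAGA/2: at [35, 43, 52, 58, 122] ⇒ [37, 45, 54, 60, 124]
  EstIV TCAGTTT/5: at [15, 64, 85, 131] ⇒ [20, 69, 90, 136]
  YnoI AGTAGCCC/1: at [1, 22, 77, 106, 139] ⇒ [2, 23, 78, 107, 140]
  VbrIX GCAAG/5: at [92, 115] ⇒ [97, 120]

All cut coordinates (distinct, sorted): [2, 20, 23, 37, 45, 54, 60, 69, 78, 90, 97, 107, 120, 124, 136, 140]

Fragment lengths:
  [0,2): 2 bp
  [2,20): 18 bp
  [20,23): 3 bp
  [23,37): 14 bp
  [37,45): 8 bp
  [45,54): 9 bp
  [54,60): 6 bp
  [60,69): 9 bp
  [69,78): 9 bp
  [78,90): 12 bp
  [90,97): 7 bp
  [97,107): 10 bp
  [107,120): 13 bp
  [120,124): 4 bp
  [124,136): 12 bp
  [136,140): 4 bp
  [140,149): 9 bp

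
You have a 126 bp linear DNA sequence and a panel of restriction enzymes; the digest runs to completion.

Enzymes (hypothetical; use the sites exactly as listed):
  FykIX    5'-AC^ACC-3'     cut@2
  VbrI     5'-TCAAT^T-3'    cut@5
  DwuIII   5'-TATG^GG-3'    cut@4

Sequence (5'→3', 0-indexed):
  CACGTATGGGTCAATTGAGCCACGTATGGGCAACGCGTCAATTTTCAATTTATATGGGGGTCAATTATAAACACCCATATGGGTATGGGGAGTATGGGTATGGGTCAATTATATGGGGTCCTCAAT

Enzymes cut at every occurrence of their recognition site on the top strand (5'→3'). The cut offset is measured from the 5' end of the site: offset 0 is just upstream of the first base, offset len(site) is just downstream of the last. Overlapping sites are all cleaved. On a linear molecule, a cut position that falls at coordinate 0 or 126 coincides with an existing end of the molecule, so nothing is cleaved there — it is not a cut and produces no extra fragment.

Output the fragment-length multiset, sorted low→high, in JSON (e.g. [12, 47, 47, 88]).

Scan for sites:
  FykIX ACACC/2: at [70] ⇒ [72]
  VbrI TCAATT/5: at [10, 37, 44, 60, 104] ⇒ [15, 42, 49, 65, 109]
  DwuIII TATGGG/4: at [4, 24, 52, 77, 83, 92, 98, 111] ⇒ [8, 28, 56, 81, 87, 96, 102, 115]

Pooled cuts: [8, 15, 28, 42, 49, 56, 65, 72, 81, 87, 96, 102, 109, 115]

Fragments:
  [0,8): 8 bp
  [8,15): 7 bp
  [15,28): 13 bp
  [28,42): 14 bp
  [42,49): 7 bp
  [49,56): 7 bp
  [56,65): 9 bp
  [65,72): 7 bp
  [72,81): 9 bp
  [81,87): 6 bp
  [87,96): 9 bp
  [96,102): 6 bp
  [102,109): 7 bp
  [109,115): 6 bp
  [115,126): 11 bp

[6,6,6,7,7,7,7,7,8,9,9,9,11,13,14]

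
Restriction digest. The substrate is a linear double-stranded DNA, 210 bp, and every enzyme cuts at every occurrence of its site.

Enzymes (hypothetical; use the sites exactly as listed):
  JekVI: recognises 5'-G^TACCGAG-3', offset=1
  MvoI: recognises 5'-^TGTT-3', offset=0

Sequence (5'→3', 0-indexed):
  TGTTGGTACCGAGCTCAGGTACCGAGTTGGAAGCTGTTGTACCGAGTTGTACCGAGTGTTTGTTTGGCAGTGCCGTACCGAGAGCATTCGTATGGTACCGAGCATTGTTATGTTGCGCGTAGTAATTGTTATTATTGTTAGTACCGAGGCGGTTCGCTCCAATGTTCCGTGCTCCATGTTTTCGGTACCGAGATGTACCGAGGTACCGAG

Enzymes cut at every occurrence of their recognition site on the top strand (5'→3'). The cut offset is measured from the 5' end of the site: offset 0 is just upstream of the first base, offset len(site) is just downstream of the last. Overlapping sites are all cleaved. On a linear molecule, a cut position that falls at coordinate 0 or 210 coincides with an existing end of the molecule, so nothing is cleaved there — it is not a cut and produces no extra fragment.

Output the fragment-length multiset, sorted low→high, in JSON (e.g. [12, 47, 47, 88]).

Scan for sites:
  JekVI (GTACCGAG, off=1): starts [5, 18, 38, 48, 74, 94, 140, 184, 194, 202] → cuts [6, 19, 39, 49, 75, 95, 141, 185, 195, 203]
  MvoI (TGTT, off=0): starts [0, 34, 56, 60, 105, 110, 126, 135, 162, 176] → cuts [34, 56, 60, 105, 110, 126, 135, 162, 176] (position 0 is a terminus of the linear molecule — no cut)

Pooled cuts: [6, 19, 34, 39, 49, 56, 60, 75, 95, 105, 110, 126, 135, 141, 162, 176, 185, 195, 203]

Fragments:
  [0,6): 6 bp
  [6,19): 13 bp
  [19,34): 15 bp
  [34,39): 5 bp
  [39,49): 10 bp
  [49,56): 7 bp
  [56,60): 4 bp
  [60,75): 15 bp
  [75,95): 20 bp
  [95,105): 10 bp
  [105,110): 5 bp
  [110,126): 16 bp
  [126,135): 9 bp
  [135,141): 6 bp
  [141,162): 21 bp
  [162,176): 14 bp
  [176,185): 9 bp
  [185,195): 10 bp
  [195,203): 8 bp
  [203,210): 7 bp

[4,5,5,6,6,7,7,8,9,9,10,10,10,13,14,15,15,16,20,21]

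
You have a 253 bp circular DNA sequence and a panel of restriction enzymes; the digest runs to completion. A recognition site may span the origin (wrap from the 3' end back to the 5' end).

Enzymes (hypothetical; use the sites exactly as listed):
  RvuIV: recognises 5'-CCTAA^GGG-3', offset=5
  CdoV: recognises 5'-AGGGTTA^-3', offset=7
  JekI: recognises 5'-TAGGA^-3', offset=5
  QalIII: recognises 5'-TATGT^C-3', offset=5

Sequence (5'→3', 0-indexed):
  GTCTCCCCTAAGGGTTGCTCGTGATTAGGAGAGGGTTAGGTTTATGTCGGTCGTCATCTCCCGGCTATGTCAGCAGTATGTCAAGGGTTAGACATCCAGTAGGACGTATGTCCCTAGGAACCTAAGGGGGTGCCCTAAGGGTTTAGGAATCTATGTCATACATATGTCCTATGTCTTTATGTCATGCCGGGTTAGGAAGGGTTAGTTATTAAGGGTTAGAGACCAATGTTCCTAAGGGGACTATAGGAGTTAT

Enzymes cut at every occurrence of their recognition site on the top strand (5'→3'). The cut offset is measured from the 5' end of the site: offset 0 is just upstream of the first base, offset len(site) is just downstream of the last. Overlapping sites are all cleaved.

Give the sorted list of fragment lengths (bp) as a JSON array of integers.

[6,7,7,7,7,8,8,8,8,9,9,9,10,11,11,13,13,14,14,15,17,19,23]

Site scan:
  RvuIV (CCTAAGGG, off=5): starts [6, 120, 133, 230] → cuts [11, 125, 138, 235]
  CdoV (AGGGTTA, off=7): starts [31, 83, 197, 211] → cuts [38, 90, 204, 218]
  JekI (TAGGA, off=5): starts [25, 99, 114, 143, 192, 243] → cuts [30, 104, 119, 148, 197, 248]
  QalIII (TATGTC, off=5): starts [42, 65, 76, 106, 151, 162, 169, 177, 250] → cuts [2, 47, 70, 81, 111, 156, 167, 174, 182]

All cut coordinates (distinct, sorted): [2, 11, 30, 38, 47, 70, 81, 90, 104, 111, 119, 125, 138, 148, 156, 167, 174, 182, 197, 204, 218, 235, 248]

Fragment lengths:
  2→11: 9 bp
  11→30: 19 bp
  30→38: 8 bp
  38→47: 9 bp
  47→70: 23 bp
  70→81: 11 bp
  81→90: 9 bp
  90→104: 14 bp
  104→111: 7 bp
  111→119: 8 bp
  119→125: 6 bp
  125→138: 13 bp
  138→148: 10 bp
  148→156: 8 bp
  156→167: 11 bp
  167→174: 7 bp
  174→182: 8 bp
  182→197: 15 bp
  197→204: 7 bp
  204→218: 14 bp
  218→235: 17 bp
  235→248: 13 bp
  248→2 (wrap): 253-248+2 = 7 bp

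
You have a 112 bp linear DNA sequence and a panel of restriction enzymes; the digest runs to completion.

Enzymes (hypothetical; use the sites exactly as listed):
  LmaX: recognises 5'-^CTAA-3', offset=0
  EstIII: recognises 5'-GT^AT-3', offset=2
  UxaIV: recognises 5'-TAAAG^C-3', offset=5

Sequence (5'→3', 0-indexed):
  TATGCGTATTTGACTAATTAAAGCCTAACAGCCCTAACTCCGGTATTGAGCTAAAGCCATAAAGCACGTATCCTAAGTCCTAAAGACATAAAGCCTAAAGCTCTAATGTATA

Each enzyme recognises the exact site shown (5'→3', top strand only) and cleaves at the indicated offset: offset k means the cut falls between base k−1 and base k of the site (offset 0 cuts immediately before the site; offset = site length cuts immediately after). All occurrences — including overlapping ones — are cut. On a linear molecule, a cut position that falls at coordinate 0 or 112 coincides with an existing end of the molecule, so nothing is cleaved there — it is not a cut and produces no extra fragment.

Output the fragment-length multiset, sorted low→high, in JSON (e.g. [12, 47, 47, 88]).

[1,1,2,3,3,5,6,6,6,6,7,7,7,8,9,10,11,14]

Per-enzyme occurrences:
  LmaX (CTAA, off=0): starts [13, 24, 33, 50, 72, 79, 94, 102] → cuts [13, 24, 33, 50, 72, 79, 94, 102]
  EstIII (GTAT, off=2): starts [5, 42, 67, 107] → cuts [7, 44, 69, 109]
  UxaIV (TAAAGC, off=5): starts [18, 51, 59, 88, 95] → cuts [23, 56, 64, 93, 100]

Pooled cuts: [7, 13, 23, 24, 33, 44, 50, 56, 64, 69, 72, 79, 93, 94, 100, 102, 109]

Fragments:
  [0,7): 7 bp
  [7,13): 6 bp
  [13,23): 10 bp
  [23,24): 1 bp
  [24,33): 9 bp
  [33,44): 11 bp
  [44,50): 6 bp
  [50,56): 6 bp
  [56,64): 8 bp
  [64,69): 5 bp
  [69,72): 3 bp
  [72,79): 7 bp
  [79,93): 14 bp
  [93,94): 1 bp
  [94,100): 6 bp
  [100,102): 2 bp
  [102,109): 7 bp
  [109,112): 3 bp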